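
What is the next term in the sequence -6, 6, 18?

Differences: 6 - -6 = 12
This is an arithmetic sequence with common difference d = 12.
Next term = 18 + 12 = 30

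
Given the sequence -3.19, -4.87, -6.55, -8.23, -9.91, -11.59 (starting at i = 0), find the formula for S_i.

Check differences: -4.87 - -3.19 = -1.68
-6.55 - -4.87 = -1.68
Common difference d = -1.68.
First term a = -3.19.
Formula: S_i = -3.19 - 1.68*i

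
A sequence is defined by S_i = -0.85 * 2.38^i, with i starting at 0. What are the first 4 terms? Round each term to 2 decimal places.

This is a geometric sequence.
i=0: S_0 = -0.85 * 2.38^0 = -0.85
i=1: S_1 = -0.85 * 2.38^1 ≈ -2.02
i=2: S_2 = -0.85 * 2.38^2 ≈ -4.81
i=3: S_3 = -0.85 * 2.38^3 ≈ -11.46
The first 4 terms are: [-0.85, -2.02, -4.81, -11.46]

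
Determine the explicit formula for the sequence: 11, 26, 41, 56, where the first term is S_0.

Check differences: 26 - 11 = 15
41 - 26 = 15
Common difference d = 15.
First term a = 11.
Formula: S_i = 11 + 15*i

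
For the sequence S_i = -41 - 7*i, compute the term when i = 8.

S_8 = -41 + -7*8 = -41 + -56 = -97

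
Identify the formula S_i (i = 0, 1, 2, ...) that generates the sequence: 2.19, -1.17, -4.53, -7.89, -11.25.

Check differences: -1.17 - 2.19 = -3.36
-4.53 - -1.17 = -3.36
Common difference d = -3.36.
First term a = 2.19.
Formula: S_i = 2.19 - 3.36*i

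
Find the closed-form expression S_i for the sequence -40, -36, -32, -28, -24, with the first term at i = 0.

Check differences: -36 - -40 = 4
-32 - -36 = 4
Common difference d = 4.
First term a = -40.
Formula: S_i = -40 + 4*i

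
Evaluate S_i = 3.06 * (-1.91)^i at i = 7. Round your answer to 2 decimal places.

S_7 = 3.06 * (-1.91)^7 ≈ 3.06 * -92.7328 ≈ -283.76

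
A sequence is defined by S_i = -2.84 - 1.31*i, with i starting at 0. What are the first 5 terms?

This is an arithmetic sequence.
i=0: S_0 = -2.84 + -1.31*0 = -2.84
i=1: S_1 = -2.84 + -1.31*1 = -4.15
i=2: S_2 = -2.84 + -1.31*2 = -5.46
i=3: S_3 = -2.84 + -1.31*3 = -6.77
i=4: S_4 = -2.84 + -1.31*4 = -8.08
The first 5 terms are: [-2.84, -4.15, -5.46, -6.77, -8.08]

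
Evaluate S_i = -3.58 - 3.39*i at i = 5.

S_5 = -3.58 + -3.39*5 = -3.58 + -16.95 = -20.53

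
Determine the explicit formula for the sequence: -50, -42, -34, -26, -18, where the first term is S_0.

Check differences: -42 - -50 = 8
-34 - -42 = 8
Common difference d = 8.
First term a = -50.
Formula: S_i = -50 + 8*i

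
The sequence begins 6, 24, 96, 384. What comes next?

Ratios: 24 / 6 = 4.0
This is a geometric sequence with common ratio r = 4.
Next term = 384 * 4 = 1536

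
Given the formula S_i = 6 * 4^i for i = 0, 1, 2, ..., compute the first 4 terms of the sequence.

This is a geometric sequence.
i=0: S_0 = 6 * 4^0 = 6
i=1: S_1 = 6 * 4^1 = 24
i=2: S_2 = 6 * 4^2 = 96
i=3: S_3 = 6 * 4^3 = 384
The first 4 terms are: [6, 24, 96, 384]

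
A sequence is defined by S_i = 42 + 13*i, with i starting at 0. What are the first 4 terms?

This is an arithmetic sequence.
i=0: S_0 = 42 + 13*0 = 42
i=1: S_1 = 42 + 13*1 = 55
i=2: S_2 = 42 + 13*2 = 68
i=3: S_3 = 42 + 13*3 = 81
The first 4 terms are: [42, 55, 68, 81]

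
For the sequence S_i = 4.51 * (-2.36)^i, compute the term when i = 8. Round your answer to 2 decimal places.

S_8 = 4.51 * (-2.36)^8 ≈ 4.51 * 962.268 ≈ 4339.83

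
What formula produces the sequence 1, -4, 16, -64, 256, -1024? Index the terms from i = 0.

Check ratios: -4 / 1 = -4.0
Common ratio r = -4.
First term a = 1.
Formula: S_i = 1 * (-4)^i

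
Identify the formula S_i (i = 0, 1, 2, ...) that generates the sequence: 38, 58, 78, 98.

Check differences: 58 - 38 = 20
78 - 58 = 20
Common difference d = 20.
First term a = 38.
Formula: S_i = 38 + 20*i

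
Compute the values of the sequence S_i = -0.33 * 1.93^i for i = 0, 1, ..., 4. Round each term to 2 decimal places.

This is a geometric sequence.
i=0: S_0 = -0.33 * 1.93^0 = -0.33
i=1: S_1 = -0.33 * 1.93^1 ≈ -0.64
i=2: S_2 = -0.33 * 1.93^2 ≈ -1.23
i=3: S_3 = -0.33 * 1.93^3 ≈ -2.37
i=4: S_4 = -0.33 * 1.93^4 ≈ -4.58
The first 5 terms are: [-0.33, -0.64, -1.23, -2.37, -4.58]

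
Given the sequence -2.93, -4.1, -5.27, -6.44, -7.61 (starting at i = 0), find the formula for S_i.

Check differences: -4.1 - -2.93 = -1.17
-5.27 - -4.1 = -1.17
Common difference d = -1.17.
First term a = -2.93.
Formula: S_i = -2.93 - 1.17*i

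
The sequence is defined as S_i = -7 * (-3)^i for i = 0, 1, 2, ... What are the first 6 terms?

This is a geometric sequence.
i=0: S_0 = -7 * (-3)^0 = -7
i=1: S_1 = -7 * (-3)^1 = 21
i=2: S_2 = -7 * (-3)^2 = -63
i=3: S_3 = -7 * (-3)^3 = 189
i=4: S_4 = -7 * (-3)^4 = -567
i=5: S_5 = -7 * (-3)^5 = 1701
The first 6 terms are: [-7, 21, -63, 189, -567, 1701]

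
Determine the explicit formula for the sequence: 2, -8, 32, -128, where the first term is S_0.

Check ratios: -8 / 2 = -4.0
Common ratio r = -4.
First term a = 2.
Formula: S_i = 2 * (-4)^i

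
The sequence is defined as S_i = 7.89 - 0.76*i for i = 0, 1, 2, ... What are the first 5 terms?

This is an arithmetic sequence.
i=0: S_0 = 7.89 + -0.76*0 = 7.89
i=1: S_1 = 7.89 + -0.76*1 = 7.13
i=2: S_2 = 7.89 + -0.76*2 = 6.37
i=3: S_3 = 7.89 + -0.76*3 = 5.61
i=4: S_4 = 7.89 + -0.76*4 = 4.85
The first 5 terms are: [7.89, 7.13, 6.37, 5.61, 4.85]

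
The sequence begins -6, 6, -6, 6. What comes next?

Ratios: 6 / -6 = -1.0
This is a geometric sequence with common ratio r = -1.
Next term = 6 * -1 = -6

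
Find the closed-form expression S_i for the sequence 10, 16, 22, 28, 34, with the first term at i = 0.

Check differences: 16 - 10 = 6
22 - 16 = 6
Common difference d = 6.
First term a = 10.
Formula: S_i = 10 + 6*i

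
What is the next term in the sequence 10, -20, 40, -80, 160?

Ratios: -20 / 10 = -2.0
This is a geometric sequence with common ratio r = -2.
Next term = 160 * -2 = -320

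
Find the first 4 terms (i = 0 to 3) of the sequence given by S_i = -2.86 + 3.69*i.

This is an arithmetic sequence.
i=0: S_0 = -2.86 + 3.69*0 = -2.86
i=1: S_1 = -2.86 + 3.69*1 = 0.83
i=2: S_2 = -2.86 + 3.69*2 = 4.52
i=3: S_3 = -2.86 + 3.69*3 = 8.21
The first 4 terms are: [-2.86, 0.83, 4.52, 8.21]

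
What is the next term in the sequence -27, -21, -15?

Differences: -21 - -27 = 6
This is an arithmetic sequence with common difference d = 6.
Next term = -15 + 6 = -9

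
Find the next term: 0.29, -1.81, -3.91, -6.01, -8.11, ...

Differences: -1.81 - 0.29 = -2.1
This is an arithmetic sequence with common difference d = -2.1.
Next term = -8.11 + -2.1 = -10.21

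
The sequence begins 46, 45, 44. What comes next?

Differences: 45 - 46 = -1
This is an arithmetic sequence with common difference d = -1.
Next term = 44 + -1 = 43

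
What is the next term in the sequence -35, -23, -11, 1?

Differences: -23 - -35 = 12
This is an arithmetic sequence with common difference d = 12.
Next term = 1 + 12 = 13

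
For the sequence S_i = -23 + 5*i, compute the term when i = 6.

S_6 = -23 + 5*6 = -23 + 30 = 7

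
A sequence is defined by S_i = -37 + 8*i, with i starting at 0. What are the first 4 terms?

This is an arithmetic sequence.
i=0: S_0 = -37 + 8*0 = -37
i=1: S_1 = -37 + 8*1 = -29
i=2: S_2 = -37 + 8*2 = -21
i=3: S_3 = -37 + 8*3 = -13
The first 4 terms are: [-37, -29, -21, -13]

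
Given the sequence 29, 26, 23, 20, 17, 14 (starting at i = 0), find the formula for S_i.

Check differences: 26 - 29 = -3
23 - 26 = -3
Common difference d = -3.
First term a = 29.
Formula: S_i = 29 - 3*i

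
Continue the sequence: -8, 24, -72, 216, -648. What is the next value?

Ratios: 24 / -8 = -3.0
This is a geometric sequence with common ratio r = -3.
Next term = -648 * -3 = 1944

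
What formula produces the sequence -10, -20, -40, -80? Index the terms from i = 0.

Check ratios: -20 / -10 = 2.0
Common ratio r = 2.
First term a = -10.
Formula: S_i = -10 * 2^i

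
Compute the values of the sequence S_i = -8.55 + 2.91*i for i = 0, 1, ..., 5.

This is an arithmetic sequence.
i=0: S_0 = -8.55 + 2.91*0 = -8.55
i=1: S_1 = -8.55 + 2.91*1 = -5.64
i=2: S_2 = -8.55 + 2.91*2 = -2.73
i=3: S_3 = -8.55 + 2.91*3 = 0.18
i=4: S_4 = -8.55 + 2.91*4 = 3.09
i=5: S_5 = -8.55 + 2.91*5 = 6.0
The first 6 terms are: [-8.55, -5.64, -2.73, 0.18, 3.09, 6.0]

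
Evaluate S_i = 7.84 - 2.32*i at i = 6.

S_6 = 7.84 + -2.32*6 = 7.84 + -13.92 = -6.08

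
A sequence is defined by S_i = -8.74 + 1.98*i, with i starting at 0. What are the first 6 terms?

This is an arithmetic sequence.
i=0: S_0 = -8.74 + 1.98*0 = -8.74
i=1: S_1 = -8.74 + 1.98*1 = -6.76
i=2: S_2 = -8.74 + 1.98*2 = -4.78
i=3: S_3 = -8.74 + 1.98*3 = -2.8
i=4: S_4 = -8.74 + 1.98*4 = -0.82
i=5: S_5 = -8.74 + 1.98*5 = 1.16
The first 6 terms are: [-8.74, -6.76, -4.78, -2.8, -0.82, 1.16]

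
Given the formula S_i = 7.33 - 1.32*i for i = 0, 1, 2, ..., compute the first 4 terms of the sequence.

This is an arithmetic sequence.
i=0: S_0 = 7.33 + -1.32*0 = 7.33
i=1: S_1 = 7.33 + -1.32*1 = 6.01
i=2: S_2 = 7.33 + -1.32*2 = 4.69
i=3: S_3 = 7.33 + -1.32*3 = 3.37
The first 4 terms are: [7.33, 6.01, 4.69, 3.37]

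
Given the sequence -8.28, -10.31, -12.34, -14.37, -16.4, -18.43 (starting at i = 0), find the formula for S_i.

Check differences: -10.31 - -8.28 = -2.03
-12.34 - -10.31 = -2.03
Common difference d = -2.03.
First term a = -8.28.
Formula: S_i = -8.28 - 2.03*i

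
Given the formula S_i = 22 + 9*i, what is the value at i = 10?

S_10 = 22 + 9*10 = 22 + 90 = 112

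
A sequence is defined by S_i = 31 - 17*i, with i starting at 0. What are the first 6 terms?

This is an arithmetic sequence.
i=0: S_0 = 31 + -17*0 = 31
i=1: S_1 = 31 + -17*1 = 14
i=2: S_2 = 31 + -17*2 = -3
i=3: S_3 = 31 + -17*3 = -20
i=4: S_4 = 31 + -17*4 = -37
i=5: S_5 = 31 + -17*5 = -54
The first 6 terms are: [31, 14, -3, -20, -37, -54]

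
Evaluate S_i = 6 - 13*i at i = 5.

S_5 = 6 + -13*5 = 6 + -65 = -59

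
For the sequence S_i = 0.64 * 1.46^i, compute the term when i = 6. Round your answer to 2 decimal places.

S_6 = 0.64 * 1.46^6 ≈ 0.64 * 9.6854 ≈ 6.2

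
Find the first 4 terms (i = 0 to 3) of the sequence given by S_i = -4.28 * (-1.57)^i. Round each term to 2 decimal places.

This is a geometric sequence.
i=0: S_0 = -4.28 * (-1.57)^0 = -4.28
i=1: S_1 = -4.28 * (-1.57)^1 ≈ 6.72
i=2: S_2 = -4.28 * (-1.57)^2 ≈ -10.55
i=3: S_3 = -4.28 * (-1.57)^3 ≈ 16.56
The first 4 terms are: [-4.28, 6.72, -10.55, 16.56]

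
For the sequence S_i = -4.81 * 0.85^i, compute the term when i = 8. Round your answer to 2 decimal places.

S_8 = -4.81 * 0.85^8 ≈ -4.81 * 0.2725 ≈ -1.31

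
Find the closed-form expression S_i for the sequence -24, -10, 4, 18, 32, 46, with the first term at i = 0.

Check differences: -10 - -24 = 14
4 - -10 = 14
Common difference d = 14.
First term a = -24.
Formula: S_i = -24 + 14*i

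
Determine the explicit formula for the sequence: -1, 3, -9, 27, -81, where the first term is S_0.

Check ratios: 3 / -1 = -3.0
Common ratio r = -3.
First term a = -1.
Formula: S_i = -1 * (-3)^i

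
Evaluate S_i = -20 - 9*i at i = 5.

S_5 = -20 + -9*5 = -20 + -45 = -65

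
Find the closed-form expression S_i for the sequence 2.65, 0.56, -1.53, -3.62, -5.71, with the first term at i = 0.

Check differences: 0.56 - 2.65 = -2.09
-1.53 - 0.56 = -2.09
Common difference d = -2.09.
First term a = 2.65.
Formula: S_i = 2.65 - 2.09*i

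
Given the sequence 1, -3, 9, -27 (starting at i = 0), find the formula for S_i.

Check ratios: -3 / 1 = -3.0
Common ratio r = -3.
First term a = 1.
Formula: S_i = 1 * (-3)^i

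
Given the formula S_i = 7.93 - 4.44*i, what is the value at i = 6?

S_6 = 7.93 + -4.44*6 = 7.93 + -26.64 = -18.71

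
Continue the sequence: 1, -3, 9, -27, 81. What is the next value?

Ratios: -3 / 1 = -3.0
This is a geometric sequence with common ratio r = -3.
Next term = 81 * -3 = -243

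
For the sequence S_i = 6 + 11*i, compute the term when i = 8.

S_8 = 6 + 11*8 = 6 + 88 = 94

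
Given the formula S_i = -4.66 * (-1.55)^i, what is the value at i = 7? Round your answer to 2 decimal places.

S_7 = -4.66 * (-1.55)^7 ≈ -4.66 * -21.4942 ≈ 100.16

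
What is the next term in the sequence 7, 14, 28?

Ratios: 14 / 7 = 2.0
This is a geometric sequence with common ratio r = 2.
Next term = 28 * 2 = 56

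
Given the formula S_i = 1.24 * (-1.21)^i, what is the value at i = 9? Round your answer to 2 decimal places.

S_9 = 1.24 * (-1.21)^9 ≈ 1.24 * -5.5599 ≈ -6.89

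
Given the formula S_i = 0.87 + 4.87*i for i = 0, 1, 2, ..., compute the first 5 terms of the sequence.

This is an arithmetic sequence.
i=0: S_0 = 0.87 + 4.87*0 = 0.87
i=1: S_1 = 0.87 + 4.87*1 = 5.74
i=2: S_2 = 0.87 + 4.87*2 = 10.61
i=3: S_3 = 0.87 + 4.87*3 = 15.48
i=4: S_4 = 0.87 + 4.87*4 = 20.35
The first 5 terms are: [0.87, 5.74, 10.61, 15.48, 20.35]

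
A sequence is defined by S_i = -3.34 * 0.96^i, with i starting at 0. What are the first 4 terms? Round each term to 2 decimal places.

This is a geometric sequence.
i=0: S_0 = -3.34 * 0.96^0 = -3.34
i=1: S_1 = -3.34 * 0.96^1 ≈ -3.21
i=2: S_2 = -3.34 * 0.96^2 ≈ -3.08
i=3: S_3 = -3.34 * 0.96^3 ≈ -2.96
The first 4 terms are: [-3.34, -3.21, -3.08, -2.96]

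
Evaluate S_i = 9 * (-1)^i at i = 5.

S_5 = 9 * (-1)^5 = 9 * -1 = -9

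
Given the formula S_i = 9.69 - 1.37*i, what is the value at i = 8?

S_8 = 9.69 + -1.37*8 = 9.69 + -10.96 = -1.27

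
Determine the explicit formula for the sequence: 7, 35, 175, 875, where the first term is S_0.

Check ratios: 35 / 7 = 5.0
Common ratio r = 5.
First term a = 7.
Formula: S_i = 7 * 5^i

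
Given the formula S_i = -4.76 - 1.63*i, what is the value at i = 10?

S_10 = -4.76 + -1.63*10 = -4.76 + -16.3 = -21.06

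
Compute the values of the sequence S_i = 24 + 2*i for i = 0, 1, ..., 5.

This is an arithmetic sequence.
i=0: S_0 = 24 + 2*0 = 24
i=1: S_1 = 24 + 2*1 = 26
i=2: S_2 = 24 + 2*2 = 28
i=3: S_3 = 24 + 2*3 = 30
i=4: S_4 = 24 + 2*4 = 32
i=5: S_5 = 24 + 2*5 = 34
The first 6 terms are: [24, 26, 28, 30, 32, 34]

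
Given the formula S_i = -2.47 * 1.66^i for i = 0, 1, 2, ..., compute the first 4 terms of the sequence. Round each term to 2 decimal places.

This is a geometric sequence.
i=0: S_0 = -2.47 * 1.66^0 = -2.47
i=1: S_1 = -2.47 * 1.66^1 ≈ -4.1
i=2: S_2 = -2.47 * 1.66^2 ≈ -6.81
i=3: S_3 = -2.47 * 1.66^3 ≈ -11.3
The first 4 terms are: [-2.47, -4.1, -6.81, -11.3]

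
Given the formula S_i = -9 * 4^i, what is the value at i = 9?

S_9 = -9 * 4^9 = -9 * 262144 = -2359296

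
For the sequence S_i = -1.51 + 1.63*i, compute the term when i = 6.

S_6 = -1.51 + 1.63*6 = -1.51 + 9.78 = 8.27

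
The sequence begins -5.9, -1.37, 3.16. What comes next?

Differences: -1.37 - -5.9 = 4.53
This is an arithmetic sequence with common difference d = 4.53.
Next term = 3.16 + 4.53 = 7.69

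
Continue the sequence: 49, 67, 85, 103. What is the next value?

Differences: 67 - 49 = 18
This is an arithmetic sequence with common difference d = 18.
Next term = 103 + 18 = 121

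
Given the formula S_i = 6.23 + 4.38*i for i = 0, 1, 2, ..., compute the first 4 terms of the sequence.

This is an arithmetic sequence.
i=0: S_0 = 6.23 + 4.38*0 = 6.23
i=1: S_1 = 6.23 + 4.38*1 = 10.61
i=2: S_2 = 6.23 + 4.38*2 = 14.99
i=3: S_3 = 6.23 + 4.38*3 = 19.37
The first 4 terms are: [6.23, 10.61, 14.99, 19.37]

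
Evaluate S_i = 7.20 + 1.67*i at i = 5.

S_5 = 7.2 + 1.67*5 = 7.2 + 8.35 = 15.55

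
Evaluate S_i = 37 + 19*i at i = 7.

S_7 = 37 + 19*7 = 37 + 133 = 170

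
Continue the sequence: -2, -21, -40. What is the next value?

Differences: -21 - -2 = -19
This is an arithmetic sequence with common difference d = -19.
Next term = -40 + -19 = -59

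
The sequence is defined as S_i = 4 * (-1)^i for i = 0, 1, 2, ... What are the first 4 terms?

This is a geometric sequence.
i=0: S_0 = 4 * (-1)^0 = 4
i=1: S_1 = 4 * (-1)^1 = -4
i=2: S_2 = 4 * (-1)^2 = 4
i=3: S_3 = 4 * (-1)^3 = -4
The first 4 terms are: [4, -4, 4, -4]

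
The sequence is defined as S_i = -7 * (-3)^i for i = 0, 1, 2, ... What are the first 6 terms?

This is a geometric sequence.
i=0: S_0 = -7 * (-3)^0 = -7
i=1: S_1 = -7 * (-3)^1 = 21
i=2: S_2 = -7 * (-3)^2 = -63
i=3: S_3 = -7 * (-3)^3 = 189
i=4: S_4 = -7 * (-3)^4 = -567
i=5: S_5 = -7 * (-3)^5 = 1701
The first 6 terms are: [-7, 21, -63, 189, -567, 1701]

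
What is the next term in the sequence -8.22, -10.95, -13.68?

Differences: -10.95 - -8.22 = -2.73
This is an arithmetic sequence with common difference d = -2.73.
Next term = -13.68 + -2.73 = -16.41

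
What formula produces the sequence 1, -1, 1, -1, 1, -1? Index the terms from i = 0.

Check ratios: -1 / 1 = -1.0
Common ratio r = -1.
First term a = 1.
Formula: S_i = 1 * (-1)^i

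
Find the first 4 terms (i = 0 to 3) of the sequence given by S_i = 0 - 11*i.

This is an arithmetic sequence.
i=0: S_0 = 0 + -11*0 = 0
i=1: S_1 = 0 + -11*1 = -11
i=2: S_2 = 0 + -11*2 = -22
i=3: S_3 = 0 + -11*3 = -33
The first 4 terms are: [0, -11, -22, -33]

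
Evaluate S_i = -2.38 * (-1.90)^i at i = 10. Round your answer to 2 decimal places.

S_10 = -2.38 * (-1.9)^10 ≈ -2.38 * 613.1066 ≈ -1459.19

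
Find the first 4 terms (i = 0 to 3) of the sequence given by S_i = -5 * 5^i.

This is a geometric sequence.
i=0: S_0 = -5 * 5^0 = -5
i=1: S_1 = -5 * 5^1 = -25
i=2: S_2 = -5 * 5^2 = -125
i=3: S_3 = -5 * 5^3 = -625
The first 4 terms are: [-5, -25, -125, -625]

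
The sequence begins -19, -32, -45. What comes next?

Differences: -32 - -19 = -13
This is an arithmetic sequence with common difference d = -13.
Next term = -45 + -13 = -58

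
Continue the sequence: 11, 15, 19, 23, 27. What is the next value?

Differences: 15 - 11 = 4
This is an arithmetic sequence with common difference d = 4.
Next term = 27 + 4 = 31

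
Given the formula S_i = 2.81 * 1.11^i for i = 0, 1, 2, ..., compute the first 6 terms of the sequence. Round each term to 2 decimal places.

This is a geometric sequence.
i=0: S_0 = 2.81 * 1.11^0 = 2.81
i=1: S_1 = 2.81 * 1.11^1 ≈ 3.12
i=2: S_2 = 2.81 * 1.11^2 ≈ 3.46
i=3: S_3 = 2.81 * 1.11^3 ≈ 3.84
i=4: S_4 = 2.81 * 1.11^4 ≈ 4.27
i=5: S_5 = 2.81 * 1.11^5 ≈ 4.74
The first 6 terms are: [2.81, 3.12, 3.46, 3.84, 4.27, 4.74]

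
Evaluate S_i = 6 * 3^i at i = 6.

S_6 = 6 * 3^6 = 6 * 729 = 4374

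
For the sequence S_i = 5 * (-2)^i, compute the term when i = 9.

S_9 = 5 * (-2)^9 = 5 * -512 = -2560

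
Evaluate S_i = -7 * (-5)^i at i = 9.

S_9 = -7 * (-5)^9 = -7 * -1953125 = 13671875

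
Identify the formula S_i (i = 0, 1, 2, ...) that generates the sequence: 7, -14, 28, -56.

Check ratios: -14 / 7 = -2.0
Common ratio r = -2.
First term a = 7.
Formula: S_i = 7 * (-2)^i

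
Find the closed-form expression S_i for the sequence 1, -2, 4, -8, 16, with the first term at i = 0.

Check ratios: -2 / 1 = -2.0
Common ratio r = -2.
First term a = 1.
Formula: S_i = 1 * (-2)^i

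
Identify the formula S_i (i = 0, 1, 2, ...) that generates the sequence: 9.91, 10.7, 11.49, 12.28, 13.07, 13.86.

Check differences: 10.7 - 9.91 = 0.79
11.49 - 10.7 = 0.79
Common difference d = 0.79.
First term a = 9.91.
Formula: S_i = 9.91 + 0.79*i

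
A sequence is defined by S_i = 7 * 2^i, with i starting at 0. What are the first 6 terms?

This is a geometric sequence.
i=0: S_0 = 7 * 2^0 = 7
i=1: S_1 = 7 * 2^1 = 14
i=2: S_2 = 7 * 2^2 = 28
i=3: S_3 = 7 * 2^3 = 56
i=4: S_4 = 7 * 2^4 = 112
i=5: S_5 = 7 * 2^5 = 224
The first 6 terms are: [7, 14, 28, 56, 112, 224]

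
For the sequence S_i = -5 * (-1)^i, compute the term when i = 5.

S_5 = -5 * (-1)^5 = -5 * -1 = 5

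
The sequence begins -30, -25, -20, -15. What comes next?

Differences: -25 - -30 = 5
This is an arithmetic sequence with common difference d = 5.
Next term = -15 + 5 = -10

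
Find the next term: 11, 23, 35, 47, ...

Differences: 23 - 11 = 12
This is an arithmetic sequence with common difference d = 12.
Next term = 47 + 12 = 59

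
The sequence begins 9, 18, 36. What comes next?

Ratios: 18 / 9 = 2.0
This is a geometric sequence with common ratio r = 2.
Next term = 36 * 2 = 72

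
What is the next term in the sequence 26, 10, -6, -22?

Differences: 10 - 26 = -16
This is an arithmetic sequence with common difference d = -16.
Next term = -22 + -16 = -38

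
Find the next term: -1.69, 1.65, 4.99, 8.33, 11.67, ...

Differences: 1.65 - -1.69 = 3.34
This is an arithmetic sequence with common difference d = 3.34.
Next term = 11.67 + 3.34 = 15.01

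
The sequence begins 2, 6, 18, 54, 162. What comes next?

Ratios: 6 / 2 = 3.0
This is a geometric sequence with common ratio r = 3.
Next term = 162 * 3 = 486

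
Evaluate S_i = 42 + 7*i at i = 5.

S_5 = 42 + 7*5 = 42 + 35 = 77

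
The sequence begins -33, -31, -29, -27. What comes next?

Differences: -31 - -33 = 2
This is an arithmetic sequence with common difference d = 2.
Next term = -27 + 2 = -25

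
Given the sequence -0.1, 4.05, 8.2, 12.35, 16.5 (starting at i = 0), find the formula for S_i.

Check differences: 4.05 - -0.1 = 4.15
8.2 - 4.05 = 4.15
Common difference d = 4.15.
First term a = -0.1.
Formula: S_i = -0.10 + 4.15*i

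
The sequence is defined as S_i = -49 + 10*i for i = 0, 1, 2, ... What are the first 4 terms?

This is an arithmetic sequence.
i=0: S_0 = -49 + 10*0 = -49
i=1: S_1 = -49 + 10*1 = -39
i=2: S_2 = -49 + 10*2 = -29
i=3: S_3 = -49 + 10*3 = -19
The first 4 terms are: [-49, -39, -29, -19]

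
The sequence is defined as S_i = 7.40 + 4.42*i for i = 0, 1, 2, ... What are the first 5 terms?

This is an arithmetic sequence.
i=0: S_0 = 7.4 + 4.42*0 = 7.4
i=1: S_1 = 7.4 + 4.42*1 = 11.82
i=2: S_2 = 7.4 + 4.42*2 = 16.24
i=3: S_3 = 7.4 + 4.42*3 = 20.66
i=4: S_4 = 7.4 + 4.42*4 = 25.08
The first 5 terms are: [7.4, 11.82, 16.24, 20.66, 25.08]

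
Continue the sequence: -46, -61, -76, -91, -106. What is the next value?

Differences: -61 - -46 = -15
This is an arithmetic sequence with common difference d = -15.
Next term = -106 + -15 = -121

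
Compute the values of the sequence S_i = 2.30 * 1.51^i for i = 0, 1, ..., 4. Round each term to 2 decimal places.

This is a geometric sequence.
i=0: S_0 = 2.3 * 1.51^0 = 2.3
i=1: S_1 = 2.3 * 1.51^1 ≈ 3.47
i=2: S_2 = 2.3 * 1.51^2 ≈ 5.24
i=3: S_3 = 2.3 * 1.51^3 ≈ 7.92
i=4: S_4 = 2.3 * 1.51^4 ≈ 11.96
The first 5 terms are: [2.3, 3.47, 5.24, 7.92, 11.96]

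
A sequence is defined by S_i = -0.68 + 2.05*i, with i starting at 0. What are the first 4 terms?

This is an arithmetic sequence.
i=0: S_0 = -0.68 + 2.05*0 = -0.68
i=1: S_1 = -0.68 + 2.05*1 = 1.37
i=2: S_2 = -0.68 + 2.05*2 = 3.42
i=3: S_3 = -0.68 + 2.05*3 = 5.47
The first 4 terms are: [-0.68, 1.37, 3.42, 5.47]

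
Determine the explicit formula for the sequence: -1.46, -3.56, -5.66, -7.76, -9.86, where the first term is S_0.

Check differences: -3.56 - -1.46 = -2.1
-5.66 - -3.56 = -2.1
Common difference d = -2.1.
First term a = -1.46.
Formula: S_i = -1.46 - 2.10*i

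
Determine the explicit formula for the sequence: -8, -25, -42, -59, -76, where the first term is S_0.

Check differences: -25 - -8 = -17
-42 - -25 = -17
Common difference d = -17.
First term a = -8.
Formula: S_i = -8 - 17*i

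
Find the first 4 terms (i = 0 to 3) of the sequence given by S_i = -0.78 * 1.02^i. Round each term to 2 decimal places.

This is a geometric sequence.
i=0: S_0 = -0.78 * 1.02^0 = -0.78
i=1: S_1 = -0.78 * 1.02^1 ≈ -0.8
i=2: S_2 = -0.78 * 1.02^2 ≈ -0.81
i=3: S_3 = -0.78 * 1.02^3 ≈ -0.83
The first 4 terms are: [-0.78, -0.8, -0.81, -0.83]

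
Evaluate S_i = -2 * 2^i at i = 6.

S_6 = -2 * 2^6 = -2 * 64 = -128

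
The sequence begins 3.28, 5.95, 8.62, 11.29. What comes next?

Differences: 5.95 - 3.28 = 2.67
This is an arithmetic sequence with common difference d = 2.67.
Next term = 11.29 + 2.67 = 13.96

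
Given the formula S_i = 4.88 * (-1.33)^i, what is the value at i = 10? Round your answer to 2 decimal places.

S_10 = 4.88 * (-1.33)^10 ≈ 4.88 * 17.3187 ≈ 84.52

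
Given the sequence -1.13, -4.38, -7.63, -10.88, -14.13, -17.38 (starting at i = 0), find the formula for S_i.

Check differences: -4.38 - -1.13 = -3.25
-7.63 - -4.38 = -3.25
Common difference d = -3.25.
First term a = -1.13.
Formula: S_i = -1.13 - 3.25*i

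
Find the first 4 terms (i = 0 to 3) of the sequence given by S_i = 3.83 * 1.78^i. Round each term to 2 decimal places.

This is a geometric sequence.
i=0: S_0 = 3.83 * 1.78^0 = 3.83
i=1: S_1 = 3.83 * 1.78^1 ≈ 6.82
i=2: S_2 = 3.83 * 1.78^2 ≈ 12.13
i=3: S_3 = 3.83 * 1.78^3 ≈ 21.6
The first 4 terms are: [3.83, 6.82, 12.13, 21.6]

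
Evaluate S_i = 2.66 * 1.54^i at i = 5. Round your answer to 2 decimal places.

S_5 = 2.66 * 1.54^5 ≈ 2.66 * 8.6617 ≈ 23.04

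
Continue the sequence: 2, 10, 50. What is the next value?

Ratios: 10 / 2 = 5.0
This is a geometric sequence with common ratio r = 5.
Next term = 50 * 5 = 250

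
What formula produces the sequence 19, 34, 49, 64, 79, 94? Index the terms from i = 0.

Check differences: 34 - 19 = 15
49 - 34 = 15
Common difference d = 15.
First term a = 19.
Formula: S_i = 19 + 15*i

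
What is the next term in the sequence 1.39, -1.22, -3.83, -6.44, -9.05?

Differences: -1.22 - 1.39 = -2.61
This is an arithmetic sequence with common difference d = -2.61.
Next term = -9.05 + -2.61 = -11.66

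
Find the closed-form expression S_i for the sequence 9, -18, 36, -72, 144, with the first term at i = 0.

Check ratios: -18 / 9 = -2.0
Common ratio r = -2.
First term a = 9.
Formula: S_i = 9 * (-2)^i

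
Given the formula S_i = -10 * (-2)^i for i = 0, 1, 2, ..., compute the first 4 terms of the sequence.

This is a geometric sequence.
i=0: S_0 = -10 * (-2)^0 = -10
i=1: S_1 = -10 * (-2)^1 = 20
i=2: S_2 = -10 * (-2)^2 = -40
i=3: S_3 = -10 * (-2)^3 = 80
The first 4 terms are: [-10, 20, -40, 80]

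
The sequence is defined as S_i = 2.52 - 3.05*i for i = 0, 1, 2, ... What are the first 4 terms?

This is an arithmetic sequence.
i=0: S_0 = 2.52 + -3.05*0 = 2.52
i=1: S_1 = 2.52 + -3.05*1 = -0.53
i=2: S_2 = 2.52 + -3.05*2 = -3.58
i=3: S_3 = 2.52 + -3.05*3 = -6.63
The first 4 terms are: [2.52, -0.53, -3.58, -6.63]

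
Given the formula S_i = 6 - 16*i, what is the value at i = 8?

S_8 = 6 + -16*8 = 6 + -128 = -122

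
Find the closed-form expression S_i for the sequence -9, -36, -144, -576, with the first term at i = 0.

Check ratios: -36 / -9 = 4.0
Common ratio r = 4.
First term a = -9.
Formula: S_i = -9 * 4^i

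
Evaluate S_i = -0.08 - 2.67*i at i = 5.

S_5 = -0.08 + -2.67*5 = -0.08 + -13.35 = -13.43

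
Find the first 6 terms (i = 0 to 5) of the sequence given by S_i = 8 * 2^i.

This is a geometric sequence.
i=0: S_0 = 8 * 2^0 = 8
i=1: S_1 = 8 * 2^1 = 16
i=2: S_2 = 8 * 2^2 = 32
i=3: S_3 = 8 * 2^3 = 64
i=4: S_4 = 8 * 2^4 = 128
i=5: S_5 = 8 * 2^5 = 256
The first 6 terms are: [8, 16, 32, 64, 128, 256]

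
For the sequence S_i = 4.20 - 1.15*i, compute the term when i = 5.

S_5 = 4.2 + -1.15*5 = 4.2 + -5.75 = -1.55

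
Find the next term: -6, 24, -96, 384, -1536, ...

Ratios: 24 / -6 = -4.0
This is a geometric sequence with common ratio r = -4.
Next term = -1536 * -4 = 6144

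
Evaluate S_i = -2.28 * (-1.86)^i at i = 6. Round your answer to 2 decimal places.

S_6 = -2.28 * (-1.86)^6 ≈ -2.28 * 41.4074 ≈ -94.41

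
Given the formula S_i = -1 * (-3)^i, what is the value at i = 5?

S_5 = -1 * (-3)^5 = -1 * -243 = 243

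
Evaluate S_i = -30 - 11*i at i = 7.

S_7 = -30 + -11*7 = -30 + -77 = -107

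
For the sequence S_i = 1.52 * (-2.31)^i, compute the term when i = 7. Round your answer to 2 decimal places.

S_7 = 1.52 * (-2.31)^7 ≈ 1.52 * -350.9812 ≈ -533.49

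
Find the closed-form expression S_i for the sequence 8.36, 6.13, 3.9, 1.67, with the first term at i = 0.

Check differences: 6.13 - 8.36 = -2.23
3.9 - 6.13 = -2.23
Common difference d = -2.23.
First term a = 8.36.
Formula: S_i = 8.36 - 2.23*i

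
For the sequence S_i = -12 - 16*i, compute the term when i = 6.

S_6 = -12 + -16*6 = -12 + -96 = -108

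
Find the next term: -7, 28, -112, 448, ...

Ratios: 28 / -7 = -4.0
This is a geometric sequence with common ratio r = -4.
Next term = 448 * -4 = -1792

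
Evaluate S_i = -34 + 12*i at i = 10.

S_10 = -34 + 12*10 = -34 + 120 = 86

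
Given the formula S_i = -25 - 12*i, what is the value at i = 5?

S_5 = -25 + -12*5 = -25 + -60 = -85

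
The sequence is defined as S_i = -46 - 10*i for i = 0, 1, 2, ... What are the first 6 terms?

This is an arithmetic sequence.
i=0: S_0 = -46 + -10*0 = -46
i=1: S_1 = -46 + -10*1 = -56
i=2: S_2 = -46 + -10*2 = -66
i=3: S_3 = -46 + -10*3 = -76
i=4: S_4 = -46 + -10*4 = -86
i=5: S_5 = -46 + -10*5 = -96
The first 6 terms are: [-46, -56, -66, -76, -86, -96]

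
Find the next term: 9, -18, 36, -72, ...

Ratios: -18 / 9 = -2.0
This is a geometric sequence with common ratio r = -2.
Next term = -72 * -2 = 144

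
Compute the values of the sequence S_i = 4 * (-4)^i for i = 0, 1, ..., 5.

This is a geometric sequence.
i=0: S_0 = 4 * (-4)^0 = 4
i=1: S_1 = 4 * (-4)^1 = -16
i=2: S_2 = 4 * (-4)^2 = 64
i=3: S_3 = 4 * (-4)^3 = -256
i=4: S_4 = 4 * (-4)^4 = 1024
i=5: S_5 = 4 * (-4)^5 = -4096
The first 6 terms are: [4, -16, 64, -256, 1024, -4096]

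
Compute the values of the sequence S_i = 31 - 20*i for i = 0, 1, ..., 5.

This is an arithmetic sequence.
i=0: S_0 = 31 + -20*0 = 31
i=1: S_1 = 31 + -20*1 = 11
i=2: S_2 = 31 + -20*2 = -9
i=3: S_3 = 31 + -20*3 = -29
i=4: S_4 = 31 + -20*4 = -49
i=5: S_5 = 31 + -20*5 = -69
The first 6 terms are: [31, 11, -9, -29, -49, -69]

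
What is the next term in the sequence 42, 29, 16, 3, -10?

Differences: 29 - 42 = -13
This is an arithmetic sequence with common difference d = -13.
Next term = -10 + -13 = -23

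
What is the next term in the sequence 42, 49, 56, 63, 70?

Differences: 49 - 42 = 7
This is an arithmetic sequence with common difference d = 7.
Next term = 70 + 7 = 77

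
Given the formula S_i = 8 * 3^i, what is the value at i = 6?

S_6 = 8 * 3^6 = 8 * 729 = 5832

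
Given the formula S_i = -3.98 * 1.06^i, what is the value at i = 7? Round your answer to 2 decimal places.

S_7 = -3.98 * 1.06^7 ≈ -3.98 * 1.5036 ≈ -5.98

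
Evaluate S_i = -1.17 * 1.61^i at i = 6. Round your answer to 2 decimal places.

S_6 = -1.17 * 1.61^6 ≈ -1.17 * 17.4163 ≈ -20.38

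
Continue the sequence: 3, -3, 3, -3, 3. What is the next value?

Ratios: -3 / 3 = -1.0
This is a geometric sequence with common ratio r = -1.
Next term = 3 * -1 = -3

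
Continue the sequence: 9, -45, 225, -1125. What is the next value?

Ratios: -45 / 9 = -5.0
This is a geometric sequence with common ratio r = -5.
Next term = -1125 * -5 = 5625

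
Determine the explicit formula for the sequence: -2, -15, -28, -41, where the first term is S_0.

Check differences: -15 - -2 = -13
-28 - -15 = -13
Common difference d = -13.
First term a = -2.
Formula: S_i = -2 - 13*i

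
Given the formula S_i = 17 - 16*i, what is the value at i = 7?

S_7 = 17 + -16*7 = 17 + -112 = -95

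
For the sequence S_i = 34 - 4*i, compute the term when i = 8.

S_8 = 34 + -4*8 = 34 + -32 = 2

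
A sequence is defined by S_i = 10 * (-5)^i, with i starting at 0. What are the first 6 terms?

This is a geometric sequence.
i=0: S_0 = 10 * (-5)^0 = 10
i=1: S_1 = 10 * (-5)^1 = -50
i=2: S_2 = 10 * (-5)^2 = 250
i=3: S_3 = 10 * (-5)^3 = -1250
i=4: S_4 = 10 * (-5)^4 = 6250
i=5: S_5 = 10 * (-5)^5 = -31250
The first 6 terms are: [10, -50, 250, -1250, 6250, -31250]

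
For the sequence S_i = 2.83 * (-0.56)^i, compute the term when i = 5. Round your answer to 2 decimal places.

S_5 = 2.83 * (-0.56)^5 ≈ 2.83 * -0.0551 ≈ -0.16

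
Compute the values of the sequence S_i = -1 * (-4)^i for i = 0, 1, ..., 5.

This is a geometric sequence.
i=0: S_0 = -1 * (-4)^0 = -1
i=1: S_1 = -1 * (-4)^1 = 4
i=2: S_2 = -1 * (-4)^2 = -16
i=3: S_3 = -1 * (-4)^3 = 64
i=4: S_4 = -1 * (-4)^4 = -256
i=5: S_5 = -1 * (-4)^5 = 1024
The first 6 terms are: [-1, 4, -16, 64, -256, 1024]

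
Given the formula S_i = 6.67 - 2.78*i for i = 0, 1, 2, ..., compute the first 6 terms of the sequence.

This is an arithmetic sequence.
i=0: S_0 = 6.67 + -2.78*0 = 6.67
i=1: S_1 = 6.67 + -2.78*1 = 3.89
i=2: S_2 = 6.67 + -2.78*2 = 1.11
i=3: S_3 = 6.67 + -2.78*3 = -1.67
i=4: S_4 = 6.67 + -2.78*4 = -4.45
i=5: S_5 = 6.67 + -2.78*5 = -7.23
The first 6 terms are: [6.67, 3.89, 1.11, -1.67, -4.45, -7.23]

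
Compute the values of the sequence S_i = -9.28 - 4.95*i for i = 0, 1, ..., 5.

This is an arithmetic sequence.
i=0: S_0 = -9.28 + -4.95*0 = -9.28
i=1: S_1 = -9.28 + -4.95*1 = -14.23
i=2: S_2 = -9.28 + -4.95*2 = -19.18
i=3: S_3 = -9.28 + -4.95*3 = -24.13
i=4: S_4 = -9.28 + -4.95*4 = -29.08
i=5: S_5 = -9.28 + -4.95*5 = -34.03
The first 6 terms are: [-9.28, -14.23, -19.18, -24.13, -29.08, -34.03]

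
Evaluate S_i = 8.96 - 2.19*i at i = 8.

S_8 = 8.96 + -2.19*8 = 8.96 + -17.52 = -8.56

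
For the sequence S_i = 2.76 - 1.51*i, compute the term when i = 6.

S_6 = 2.76 + -1.51*6 = 2.76 + -9.06 = -6.3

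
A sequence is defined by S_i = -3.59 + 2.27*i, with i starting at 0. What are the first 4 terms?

This is an arithmetic sequence.
i=0: S_0 = -3.59 + 2.27*0 = -3.59
i=1: S_1 = -3.59 + 2.27*1 = -1.32
i=2: S_2 = -3.59 + 2.27*2 = 0.95
i=3: S_3 = -3.59 + 2.27*3 = 3.22
The first 4 terms are: [-3.59, -1.32, 0.95, 3.22]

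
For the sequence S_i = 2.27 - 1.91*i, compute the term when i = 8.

S_8 = 2.27 + -1.91*8 = 2.27 + -15.28 = -13.01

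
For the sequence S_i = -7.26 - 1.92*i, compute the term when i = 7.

S_7 = -7.26 + -1.92*7 = -7.26 + -13.44 = -20.7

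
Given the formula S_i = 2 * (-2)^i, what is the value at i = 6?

S_6 = 2 * (-2)^6 = 2 * 64 = 128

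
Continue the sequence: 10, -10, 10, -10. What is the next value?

Ratios: -10 / 10 = -1.0
This is a geometric sequence with common ratio r = -1.
Next term = -10 * -1 = 10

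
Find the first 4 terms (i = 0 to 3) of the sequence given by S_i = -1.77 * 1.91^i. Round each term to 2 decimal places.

This is a geometric sequence.
i=0: S_0 = -1.77 * 1.91^0 = -1.77
i=1: S_1 = -1.77 * 1.91^1 ≈ -3.38
i=2: S_2 = -1.77 * 1.91^2 ≈ -6.46
i=3: S_3 = -1.77 * 1.91^3 ≈ -12.33
The first 4 terms are: [-1.77, -3.38, -6.46, -12.33]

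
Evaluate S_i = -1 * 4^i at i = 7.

S_7 = -1 * 4^7 = -1 * 16384 = -16384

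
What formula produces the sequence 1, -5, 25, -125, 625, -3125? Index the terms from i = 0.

Check ratios: -5 / 1 = -5.0
Common ratio r = -5.
First term a = 1.
Formula: S_i = 1 * (-5)^i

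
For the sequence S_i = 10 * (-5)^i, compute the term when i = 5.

S_5 = 10 * (-5)^5 = 10 * -3125 = -31250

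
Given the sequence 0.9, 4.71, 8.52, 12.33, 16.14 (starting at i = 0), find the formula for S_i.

Check differences: 4.71 - 0.9 = 3.81
8.52 - 4.71 = 3.81
Common difference d = 3.81.
First term a = 0.9.
Formula: S_i = 0.90 + 3.81*i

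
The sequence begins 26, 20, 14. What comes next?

Differences: 20 - 26 = -6
This is an arithmetic sequence with common difference d = -6.
Next term = 14 + -6 = 8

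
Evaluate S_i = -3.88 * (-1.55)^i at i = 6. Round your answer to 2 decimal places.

S_6 = -3.88 * (-1.55)^6 ≈ -3.88 * 13.8672 ≈ -53.8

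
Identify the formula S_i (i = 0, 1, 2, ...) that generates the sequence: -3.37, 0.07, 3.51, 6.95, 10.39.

Check differences: 0.07 - -3.37 = 3.44
3.51 - 0.07 = 3.44
Common difference d = 3.44.
First term a = -3.37.
Formula: S_i = -3.37 + 3.44*i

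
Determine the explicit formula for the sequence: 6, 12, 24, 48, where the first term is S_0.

Check ratios: 12 / 6 = 2.0
Common ratio r = 2.
First term a = 6.
Formula: S_i = 6 * 2^i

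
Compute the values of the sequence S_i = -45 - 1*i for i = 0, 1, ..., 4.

This is an arithmetic sequence.
i=0: S_0 = -45 + -1*0 = -45
i=1: S_1 = -45 + -1*1 = -46
i=2: S_2 = -45 + -1*2 = -47
i=3: S_3 = -45 + -1*3 = -48
i=4: S_4 = -45 + -1*4 = -49
The first 5 terms are: [-45, -46, -47, -48, -49]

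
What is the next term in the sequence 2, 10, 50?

Ratios: 10 / 2 = 5.0
This is a geometric sequence with common ratio r = 5.
Next term = 50 * 5 = 250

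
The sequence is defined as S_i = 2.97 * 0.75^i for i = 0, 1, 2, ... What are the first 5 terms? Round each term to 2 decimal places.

This is a geometric sequence.
i=0: S_0 = 2.97 * 0.75^0 = 2.97
i=1: S_1 = 2.97 * 0.75^1 ≈ 2.23
i=2: S_2 = 2.97 * 0.75^2 ≈ 1.67
i=3: S_3 = 2.97 * 0.75^3 ≈ 1.25
i=4: S_4 = 2.97 * 0.75^4 ≈ 0.94
The first 5 terms are: [2.97, 2.23, 1.67, 1.25, 0.94]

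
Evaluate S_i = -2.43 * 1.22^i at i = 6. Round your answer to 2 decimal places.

S_6 = -2.43 * 1.22^6 ≈ -2.43 * 3.2973 ≈ -8.01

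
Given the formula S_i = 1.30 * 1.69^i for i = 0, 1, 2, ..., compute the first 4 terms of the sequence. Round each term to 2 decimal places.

This is a geometric sequence.
i=0: S_0 = 1.3 * 1.69^0 = 1.3
i=1: S_1 = 1.3 * 1.69^1 ≈ 2.2
i=2: S_2 = 1.3 * 1.69^2 ≈ 3.71
i=3: S_3 = 1.3 * 1.69^3 ≈ 6.27
The first 4 terms are: [1.3, 2.2, 3.71, 6.27]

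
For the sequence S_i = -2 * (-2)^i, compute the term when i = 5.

S_5 = -2 * (-2)^5 = -2 * -32 = 64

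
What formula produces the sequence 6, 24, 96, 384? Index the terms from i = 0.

Check ratios: 24 / 6 = 4.0
Common ratio r = 4.
First term a = 6.
Formula: S_i = 6 * 4^i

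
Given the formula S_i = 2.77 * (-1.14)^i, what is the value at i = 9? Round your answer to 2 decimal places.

S_9 = 2.77 * (-1.14)^9 ≈ 2.77 * -3.2519 ≈ -9.01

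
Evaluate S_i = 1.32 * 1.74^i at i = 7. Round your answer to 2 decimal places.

S_7 = 1.32 * 1.74^7 ≈ 1.32 * 48.2886 ≈ 63.74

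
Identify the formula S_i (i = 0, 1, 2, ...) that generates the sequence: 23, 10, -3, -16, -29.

Check differences: 10 - 23 = -13
-3 - 10 = -13
Common difference d = -13.
First term a = 23.
Formula: S_i = 23 - 13*i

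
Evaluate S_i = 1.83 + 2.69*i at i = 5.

S_5 = 1.83 + 2.69*5 = 1.83 + 13.45 = 15.28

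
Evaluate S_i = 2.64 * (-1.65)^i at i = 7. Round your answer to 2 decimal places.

S_7 = 2.64 * (-1.65)^7 ≈ 2.64 * -33.2957 ≈ -87.9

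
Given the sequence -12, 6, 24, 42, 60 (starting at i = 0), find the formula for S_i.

Check differences: 6 - -12 = 18
24 - 6 = 18
Common difference d = 18.
First term a = -12.
Formula: S_i = -12 + 18*i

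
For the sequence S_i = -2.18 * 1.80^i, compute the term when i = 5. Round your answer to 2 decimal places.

S_5 = -2.18 * 1.8^5 ≈ -2.18 * 18.8957 ≈ -41.19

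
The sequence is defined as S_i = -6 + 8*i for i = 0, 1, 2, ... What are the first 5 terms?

This is an arithmetic sequence.
i=0: S_0 = -6 + 8*0 = -6
i=1: S_1 = -6 + 8*1 = 2
i=2: S_2 = -6 + 8*2 = 10
i=3: S_3 = -6 + 8*3 = 18
i=4: S_4 = -6 + 8*4 = 26
The first 5 terms are: [-6, 2, 10, 18, 26]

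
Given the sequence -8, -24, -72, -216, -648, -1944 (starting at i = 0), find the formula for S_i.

Check ratios: -24 / -8 = 3.0
Common ratio r = 3.
First term a = -8.
Formula: S_i = -8 * 3^i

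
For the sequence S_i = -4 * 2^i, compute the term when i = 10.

S_10 = -4 * 2^10 = -4 * 1024 = -4096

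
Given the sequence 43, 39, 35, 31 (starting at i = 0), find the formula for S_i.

Check differences: 39 - 43 = -4
35 - 39 = -4
Common difference d = -4.
First term a = 43.
Formula: S_i = 43 - 4*i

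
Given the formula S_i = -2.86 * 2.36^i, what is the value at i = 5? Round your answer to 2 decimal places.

S_5 = -2.86 * 2.36^5 ≈ -2.86 * 73.2082 ≈ -209.38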